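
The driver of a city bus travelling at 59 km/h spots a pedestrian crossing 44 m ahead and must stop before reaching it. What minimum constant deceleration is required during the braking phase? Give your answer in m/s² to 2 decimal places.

59 km/h ÷ 3.6 = 16.3889 m/s.
v² = 2a·d ⇒ a = v²/(2d) = 16.3889² / (2 × 44.000) = 268.596 / 88.000 = 3.0522 m/s².

Required deceleration ≈ 3.05 m/s²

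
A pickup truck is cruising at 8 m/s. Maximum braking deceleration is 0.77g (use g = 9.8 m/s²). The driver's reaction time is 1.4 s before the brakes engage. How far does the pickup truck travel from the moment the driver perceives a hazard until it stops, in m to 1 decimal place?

Total stopping distance ≈ 15.4 m

a = 0.77 × 9.8 = 7.546 m/s².
Reaction distance = v·t_r = 8.0000 × 1.4 = 11.200 m.
Braking distance = v²/(2a) = 8.0000² / (2 × 7.546) = 64.000 / 15.092 = 4.241 m.
Total = 11.200 + 4.241 = 15.441 m.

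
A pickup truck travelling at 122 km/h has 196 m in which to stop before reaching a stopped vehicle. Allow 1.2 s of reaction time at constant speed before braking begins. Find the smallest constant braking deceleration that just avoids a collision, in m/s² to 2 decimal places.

122 km/h ÷ 3.6 = 33.8889 m/s.
Distance covered during reaction = 33.8889 × 1.2 = 40.667 m.
Distance available for braking: 196 − 40.667 = 155.333 m.
v² = 2a·d ⇒ a = v²/(2d) = 33.8889² / (2 × 155.333) = 1148.458 / 310.666 = 3.6968 m/s².

Required deceleration ≈ 3.70 m/s²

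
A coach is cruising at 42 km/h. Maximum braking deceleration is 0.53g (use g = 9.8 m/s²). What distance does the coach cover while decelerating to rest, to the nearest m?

Braking distance ≈ 13 m

42 km/h ÷ 3.6 = 11.6667 m/s.
a = 0.53 × 9.8 = 5.194 m/s².
Braking distance = v²/(2a) = 11.6667² / (2 × 5.194) = 136.112 / 10.388 = 13.103 m.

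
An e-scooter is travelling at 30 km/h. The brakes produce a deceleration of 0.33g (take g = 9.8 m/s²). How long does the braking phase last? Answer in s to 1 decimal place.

Braking time ≈ 2.6 s

30 km/h ÷ 3.6 = 8.3333 m/s.
a = 0.33 × 9.8 = 3.234 m/s².
Braking time = v/a = 8.3333 / 3.234 = 2.577 s.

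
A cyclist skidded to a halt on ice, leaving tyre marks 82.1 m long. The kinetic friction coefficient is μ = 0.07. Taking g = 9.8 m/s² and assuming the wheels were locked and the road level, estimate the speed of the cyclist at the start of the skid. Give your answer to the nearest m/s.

Deceleration a = μg = 0.07 × 9.8 = 0.686 m/s².
v = √(2a·d) = √(2 × 0.686 × 82.1) = √112.641 = 10.6132 m/s.

Initial speed ≈ 11 m/s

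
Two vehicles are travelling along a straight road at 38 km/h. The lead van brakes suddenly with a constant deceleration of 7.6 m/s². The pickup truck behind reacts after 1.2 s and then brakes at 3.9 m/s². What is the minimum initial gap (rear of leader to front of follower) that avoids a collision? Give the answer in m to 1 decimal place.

38 km/h ÷ 3.6 = 10.5556 m/s.
Leader travels v²/(2a_L) = 111.421 / 15.200 = 7.330 m before stopping.
Follower covers v·t_r = 10.5556 × 1.2 = 12.667 m while reacting, then v²/(2a_F) = 111.421 / 7.800 = 14.285 m while braking, for a total of 12.667 + 14.285 = 26.952 m.
Since a_F ≤ a_L and the follower starts braking later, the follower is never slower than the leader, so the closest approach is when both have stopped.
Minimum gap = 26.952 − 7.330 = 19.622 m.

Minimum gap ≈ 19.6 m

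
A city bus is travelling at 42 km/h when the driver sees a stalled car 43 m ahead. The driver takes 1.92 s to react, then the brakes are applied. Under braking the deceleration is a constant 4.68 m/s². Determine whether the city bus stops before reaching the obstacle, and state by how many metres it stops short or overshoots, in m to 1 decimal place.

42 km/h ÷ 3.6 = 11.6667 m/s.
Reaction distance = 11.6667 × 1.92 = 22.400 m.
Braking distance = v²/(2a) = 136.112 / 9.360 = 14.542 m.
Total stopping distance = 22.400 + 14.542 = 36.942 m, vs 43 m available — it stops with 43 − 36.942 = 6.058 m to spare.

Yes — it stops 6.1 m short of the obstacle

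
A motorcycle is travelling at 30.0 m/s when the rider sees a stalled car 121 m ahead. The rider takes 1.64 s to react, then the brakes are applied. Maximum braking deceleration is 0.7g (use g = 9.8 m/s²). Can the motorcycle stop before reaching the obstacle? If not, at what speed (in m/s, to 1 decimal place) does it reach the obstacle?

Yes — it stops about 6.2 m short of the obstacle, so it never reaches it

a = 0.7 × 9.8 = 6.860 m/s².
Reaction distance = 30.0000 × 1.64 = 49.200 m.
Braking distance = v²/(2a) = 900.000 / 13.720 = 65.598 m.
Total stopping distance = 49.200 + 65.598 = 114.798 m, vs 121 m available — it stops with 121 − 114.798 = 6.202 m to spare.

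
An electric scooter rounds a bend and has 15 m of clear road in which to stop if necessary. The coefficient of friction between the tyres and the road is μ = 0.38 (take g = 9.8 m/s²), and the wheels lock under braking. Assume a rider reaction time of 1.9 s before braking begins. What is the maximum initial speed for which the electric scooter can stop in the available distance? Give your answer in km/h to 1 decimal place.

Maximum speed ≈ 20.3 km/h

a = μg = 0.38 × 9.8 = 3.724 m/s².
Stopping distance: v·t_r + v²/(2a) = 15 with t_r = 1.9 s and a = 3.724 m/s².
So v² + 14.151 v − 111.72 = 0.
Positive root: v = −a·t_r + √((a·t_r)² + 2a·d) = −7.076 + √(50.070 + 111.72) = 5.6437 m/s.
5.6437 m/s × 3.6 = 20.317 km/h.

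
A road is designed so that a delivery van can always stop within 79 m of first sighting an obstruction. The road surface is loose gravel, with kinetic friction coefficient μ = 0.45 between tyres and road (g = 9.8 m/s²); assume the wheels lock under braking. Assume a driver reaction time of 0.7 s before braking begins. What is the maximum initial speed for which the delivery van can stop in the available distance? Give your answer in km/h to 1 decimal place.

Maximum speed ≈ 84.6 km/h

a = μg = 0.45 × 9.8 = 4.410 m/s².
Stopping distance: v·t_r + v²/(2a) = 79 with t_r = 0.7 s and a = 4.410 m/s².
So v² + 6.174 v − 696.78 = 0.
Positive root: v = −a·t_r + √((a·t_r)² + 2a·d) = −3.087 + √(9.530 + 696.78) = 23.4895 m/s.
23.4895 m/s × 3.6 = 84.562 km/h.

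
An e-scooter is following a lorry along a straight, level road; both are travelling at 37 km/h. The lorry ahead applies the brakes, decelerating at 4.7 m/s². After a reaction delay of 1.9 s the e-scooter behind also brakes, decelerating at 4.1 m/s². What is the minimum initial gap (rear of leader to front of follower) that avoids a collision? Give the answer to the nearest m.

Minimum gap ≈ 21 m

37 km/h ÷ 3.6 = 10.2778 m/s.
Leader travels v²/(2a_L) = 105.633 / 9.400 = 11.238 m before stopping.
Follower covers v·t_r = 10.2778 × 1.9 = 19.528 m while reacting, then v²/(2a_F) = 105.633 / 8.200 = 12.882 m while braking, for a total of 19.528 + 12.882 = 32.410 m.
Since a_F ≤ a_L and the follower starts braking later, the follower is never slower than the leader, so the closest approach is when both have stopped.
Minimum gap = 32.410 − 11.238 = 21.172 m.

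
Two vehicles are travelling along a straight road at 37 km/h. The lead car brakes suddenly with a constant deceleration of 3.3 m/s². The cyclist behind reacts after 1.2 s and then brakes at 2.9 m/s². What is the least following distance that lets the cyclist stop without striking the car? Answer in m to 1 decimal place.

37 km/h ÷ 3.6 = 10.2778 m/s.
Leader travels v²/(2a_L) = 105.633 / 6.600 = 16.005 m before stopping.
Follower covers v·t_r = 10.2778 × 1.2 = 12.333 m while reacting, then v²/(2a_F) = 105.633 / 5.800 = 18.213 m while braking, for a total of 12.333 + 18.213 = 30.546 m.
Since a_F ≤ a_L and the follower starts braking later, the follower is never slower than the leader, so the closest approach is when both have stopped.
Minimum gap = 30.546 − 16.005 = 14.541 m.

Minimum gap ≈ 14.5 m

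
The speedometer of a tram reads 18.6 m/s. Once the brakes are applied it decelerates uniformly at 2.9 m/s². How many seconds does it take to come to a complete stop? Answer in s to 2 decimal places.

Braking time ≈ 6.41 s

Braking time = v/a = 18.6000 / 2.900 = 6.414 s.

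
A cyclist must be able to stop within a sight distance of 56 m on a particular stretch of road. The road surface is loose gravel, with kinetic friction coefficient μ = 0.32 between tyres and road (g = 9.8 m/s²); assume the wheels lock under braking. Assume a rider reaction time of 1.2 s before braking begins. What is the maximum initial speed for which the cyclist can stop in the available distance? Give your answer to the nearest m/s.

a = μg = 0.32 × 9.8 = 3.136 m/s².
Stopping distance: v·t_r + v²/(2a) = 56 with t_r = 1.2 s and a = 3.136 m/s².
So v² + 7.526 v − 351.23 = 0.
Positive root: v = −a·t_r + √((a·t_r)² + 2a·d) = −3.763 + √(14.160 + 351.23) = 15.3522 m/s.

Maximum speed ≈ 15 m/s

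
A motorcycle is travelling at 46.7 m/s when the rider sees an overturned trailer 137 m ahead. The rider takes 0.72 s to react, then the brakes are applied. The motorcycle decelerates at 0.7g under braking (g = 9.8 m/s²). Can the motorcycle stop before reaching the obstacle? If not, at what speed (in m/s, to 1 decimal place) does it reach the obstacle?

a = 0.7 × 9.8 = 6.860 m/s².
Reaction distance = 46.7000 × 0.72 = 33.624 m.
Braking distance needed to stop: v²/(2a) = 2180.890 / 13.720 = 158.957 m, so total needed = 33.624 + 158.957 = 192.581 m > 137 m — it cannot stop.
Distance remaining when braking begins: 137 − 33.624 = 103.376 m.
v² = v₀² − 2a·d = 2180.890 − 2 × 6.860 × 103.376 = 762.571 m²/s².
v = √762.571 = 27.615 m/s.

No — it strikes the obstacle at 27.6 m/s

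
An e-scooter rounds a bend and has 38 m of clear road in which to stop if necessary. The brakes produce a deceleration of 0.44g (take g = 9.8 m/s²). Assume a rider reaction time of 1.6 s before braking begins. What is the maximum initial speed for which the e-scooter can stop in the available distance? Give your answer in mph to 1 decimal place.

Maximum speed ≈ 27.9 mph

a = 0.44 × 9.8 = 4.312 m/s².
Stopping distance: v·t_r + v²/(2a) = 38 with t_r = 1.6 s and a = 4.312 m/s².
So v² + 13.798 v − 327.71 = 0.
Positive root: v = −a·t_r + √((a·t_r)² + 2a·d) = −6.899 + √(47.596 + 327.71) = 12.4738 m/s.
12.4738 m/s ÷ 0.44704 = 27.903 mph.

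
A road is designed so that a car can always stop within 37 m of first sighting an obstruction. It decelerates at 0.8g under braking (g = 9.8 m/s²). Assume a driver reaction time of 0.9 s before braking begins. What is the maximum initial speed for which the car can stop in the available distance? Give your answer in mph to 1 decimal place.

Maximum speed ≈ 40.4 mph

a = 0.8 × 9.8 = 7.840 m/s².
Stopping distance: v·t_r + v²/(2a) = 37 with t_r = 0.9 s and a = 7.840 m/s².
So v² + 14.112 v − 580.16 = 0.
Positive root: v = −a·t_r + √((a·t_r)² + 2a·d) = −7.056 + √(49.787 + 580.16) = 18.0427 m/s.
18.0427 m/s ÷ 0.44704 = 40.360 mph.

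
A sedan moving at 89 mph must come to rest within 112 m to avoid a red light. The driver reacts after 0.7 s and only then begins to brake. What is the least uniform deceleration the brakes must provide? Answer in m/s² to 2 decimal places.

89 mph × 0.44704 = 39.7866 m/s.
Distance covered during reaction = 39.7866 × 0.7 = 27.851 m.
Distance available for braking: 112 − 27.851 = 84.149 m.
v² = 2a·d ⇒ a = v²/(2d) = 39.7866² / (2 × 84.149) = 1582.974 / 168.298 = 9.4058 m/s².

Required deceleration ≈ 9.41 m/s²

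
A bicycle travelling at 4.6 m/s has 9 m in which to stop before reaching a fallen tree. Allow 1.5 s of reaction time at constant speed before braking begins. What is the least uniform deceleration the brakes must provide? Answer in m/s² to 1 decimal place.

Distance covered during reaction = 4.6000 × 1.5 = 6.900 m.
Distance available for braking: 9 − 6.900 = 2.100 m.
v² = 2a·d ⇒ a = v²/(2d) = 4.6000² / (2 × 2.100) = 21.160 / 4.200 = 5.0381 m/s².

Required deceleration ≈ 5.0 m/s²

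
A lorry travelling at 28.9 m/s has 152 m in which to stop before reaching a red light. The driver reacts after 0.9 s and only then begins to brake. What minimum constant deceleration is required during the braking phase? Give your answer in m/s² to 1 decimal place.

Distance covered during reaction = 28.9000 × 0.9 = 26.010 m.
Distance available for braking: 152 − 26.010 = 125.990 m.
v² = 2a·d ⇒ a = v²/(2d) = 28.9000² / (2 × 125.990) = 835.210 / 251.980 = 3.3146 m/s².

Required deceleration ≈ 3.3 m/s²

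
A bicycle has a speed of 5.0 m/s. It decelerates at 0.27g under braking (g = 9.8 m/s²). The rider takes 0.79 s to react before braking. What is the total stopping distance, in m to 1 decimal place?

a = 0.27 × 9.8 = 2.646 m/s².
Reaction distance = v·t_r = 5.0000 × 0.79 = 3.950 m.
Braking distance = v²/(2a) = 5.0000² / (2 × 2.646) = 25.000 / 5.292 = 4.724 m.
Total = 3.950 + 4.724 = 8.674 m.

Total stopping distance ≈ 8.7 m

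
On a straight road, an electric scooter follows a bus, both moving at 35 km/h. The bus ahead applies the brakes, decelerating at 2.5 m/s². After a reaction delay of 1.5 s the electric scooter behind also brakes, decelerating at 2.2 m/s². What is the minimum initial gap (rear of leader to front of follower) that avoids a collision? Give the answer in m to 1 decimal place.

35 km/h ÷ 3.6 = 9.7222 m/s.
Leader travels v²/(2a_L) = 94.521 / 5.000 = 18.904 m before stopping.
Follower covers v·t_r = 9.7222 × 1.5 = 14.583 m while reacting, then v²/(2a_F) = 94.521 / 4.400 = 21.482 m while braking, for a total of 14.583 + 21.482 = 36.065 m.
Since a_F ≤ a_L and the follower starts braking later, the follower is never slower than the leader, so the closest approach is when both have stopped.
Minimum gap = 36.065 − 18.904 = 17.161 m.

Minimum gap ≈ 17.2 m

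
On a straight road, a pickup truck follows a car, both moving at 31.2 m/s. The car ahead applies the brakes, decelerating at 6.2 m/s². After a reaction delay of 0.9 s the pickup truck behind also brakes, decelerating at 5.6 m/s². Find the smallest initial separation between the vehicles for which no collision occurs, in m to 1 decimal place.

Leader travels v²/(2a_L) = 973.440 / 12.400 = 78.503 m before stopping.
Follower covers v·t_r = 31.2000 × 0.9 = 28.080 m while reacting, then v²/(2a_F) = 973.440 / 11.200 = 86.914 m while braking, for a total of 28.080 + 86.914 = 114.994 m.
Since a_F ≤ a_L and the follower starts braking later, the follower is never slower than the leader, so the closest approach is when both have stopped.
Minimum gap = 114.994 − 78.503 = 36.491 m.

Minimum gap ≈ 36.5 m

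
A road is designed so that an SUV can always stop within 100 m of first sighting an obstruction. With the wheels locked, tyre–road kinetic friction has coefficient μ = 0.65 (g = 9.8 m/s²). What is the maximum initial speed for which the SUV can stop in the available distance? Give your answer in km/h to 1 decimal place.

a = μg = 0.65 × 9.8 = 6.370 m/s².
v²/(2a) = d ⇒ v = √(2 × 6.370 × 100) = √1274.00 = 35.6931 m/s.
35.6931 m/s × 3.6 = 128.495 km/h.

Maximum speed ≈ 128.5 km/h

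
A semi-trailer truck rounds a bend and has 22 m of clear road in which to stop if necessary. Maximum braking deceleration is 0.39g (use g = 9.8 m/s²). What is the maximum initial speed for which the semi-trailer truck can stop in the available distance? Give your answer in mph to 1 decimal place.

Maximum speed ≈ 29.0 mph

a = 0.39 × 9.8 = 3.822 m/s².
v²/(2a) = d ⇒ v = √(2 × 3.822 × 22) = √168.17 = 12.9680 m/s.
12.9680 m/s ÷ 0.44704 = 29.009 mph.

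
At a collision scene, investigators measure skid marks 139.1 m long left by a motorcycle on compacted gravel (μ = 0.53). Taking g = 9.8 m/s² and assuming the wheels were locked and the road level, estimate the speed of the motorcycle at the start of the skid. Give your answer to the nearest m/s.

Initial speed ≈ 38 m/s

Deceleration a = μg = 0.53 × 9.8 = 5.194 m/s².
v = √(2a·d) = √(2 × 5.194 × 139.1) = √1444.971 = 38.0128 m/s.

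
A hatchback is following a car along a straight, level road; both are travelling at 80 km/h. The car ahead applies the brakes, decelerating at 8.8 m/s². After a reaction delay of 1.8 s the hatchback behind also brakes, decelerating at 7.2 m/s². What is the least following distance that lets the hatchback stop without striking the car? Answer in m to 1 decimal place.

Minimum gap ≈ 46.2 m

80 km/h ÷ 3.6 = 22.2222 m/s.
Leader travels v²/(2a_L) = 493.826 / 17.600 = 28.058 m before stopping.
Follower covers v·t_r = 22.2222 × 1.8 = 40.000 m while reacting, then v²/(2a_F) = 493.826 / 14.400 = 34.293 m while braking, for a total of 40.000 + 34.293 = 74.293 m.
Since a_F ≤ a_L and the follower starts braking later, the follower is never slower than the leader, so the closest approach is when both have stopped.
Minimum gap = 74.293 − 28.058 = 46.235 m.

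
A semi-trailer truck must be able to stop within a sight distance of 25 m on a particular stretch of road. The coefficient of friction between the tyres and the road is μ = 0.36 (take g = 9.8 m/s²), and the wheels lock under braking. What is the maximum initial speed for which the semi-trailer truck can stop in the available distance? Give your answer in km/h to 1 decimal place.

Maximum speed ≈ 47.8 km/h

a = μg = 0.36 × 9.8 = 3.528 m/s².
v²/(2a) = d ⇒ v = √(2 × 3.528 × 25) = √176.40 = 13.2816 m/s.
13.2816 m/s × 3.6 = 47.814 km/h.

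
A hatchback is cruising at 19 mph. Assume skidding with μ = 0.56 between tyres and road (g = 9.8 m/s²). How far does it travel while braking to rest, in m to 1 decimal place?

19 mph × 0.44704 = 8.4938 m/s.
a = μg = 0.56 × 9.8 = 5.488 m/s².
Braking distance = v²/(2a) = 8.4938² / (2 × 5.488) = 72.145 / 10.976 = 6.573 m.

Braking distance ≈ 6.6 m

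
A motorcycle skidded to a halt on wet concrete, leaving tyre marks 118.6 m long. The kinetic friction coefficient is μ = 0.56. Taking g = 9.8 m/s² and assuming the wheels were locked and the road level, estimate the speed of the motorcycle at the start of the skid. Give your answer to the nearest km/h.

Initial speed ≈ 130 km/h

Deceleration a = μg = 0.56 × 9.8 = 5.488 m/s².
v = √(2a·d) = √(2 × 5.488 × 118.6) = √1301.754 = 36.0798 m/s.
= 36.0798 × 3.6 = 129.887 km/h.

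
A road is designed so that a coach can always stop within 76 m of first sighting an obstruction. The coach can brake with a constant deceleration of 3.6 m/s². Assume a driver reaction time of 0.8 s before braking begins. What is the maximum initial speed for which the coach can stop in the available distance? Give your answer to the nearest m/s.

Maximum speed ≈ 21 m/s

Stopping distance: v·t_r + v²/(2a) = 76 with t_r = 0.8 s and a = 3.600 m/s².
So v² + 5.760 v − 547.20 = 0.
Positive root: v = −a·t_r + √((a·t_r)² + 2a·d) = −2.880 + √(8.294 + 547.20) = 20.6889 m/s.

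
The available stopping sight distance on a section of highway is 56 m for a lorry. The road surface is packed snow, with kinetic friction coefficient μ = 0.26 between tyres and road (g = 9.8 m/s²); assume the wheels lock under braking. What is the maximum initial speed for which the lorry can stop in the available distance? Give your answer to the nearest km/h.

Maximum speed ≈ 61 km/h

a = μg = 0.26 × 9.8 = 2.548 m/s².
v²/(2a) = d ⇒ v = √(2 × 2.548 × 56) = √285.38 = 16.8932 m/s.
16.8932 m/s × 3.6 = 60.816 km/h.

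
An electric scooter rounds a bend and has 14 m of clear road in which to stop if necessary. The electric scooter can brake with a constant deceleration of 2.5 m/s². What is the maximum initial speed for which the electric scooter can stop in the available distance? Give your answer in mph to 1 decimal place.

v²/(2a) = d ⇒ v = √(2 × 2.500 × 14) = √70.00 = 8.3666 m/s.
8.3666 m/s ÷ 0.44704 = 18.716 mph.

Maximum speed ≈ 18.7 mph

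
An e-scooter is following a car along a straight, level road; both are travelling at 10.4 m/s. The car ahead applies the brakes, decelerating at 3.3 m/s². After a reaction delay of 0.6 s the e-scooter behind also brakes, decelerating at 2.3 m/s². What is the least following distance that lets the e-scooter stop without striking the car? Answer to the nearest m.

Leader travels v²/(2a_L) = 108.160 / 6.600 = 16.388 m before stopping.
Follower covers v·t_r = 10.4000 × 0.6 = 6.240 m while reacting, then v²/(2a_F) = 108.160 / 4.600 = 23.513 m while braking, for a total of 6.240 + 23.513 = 29.753 m.
Since a_F ≤ a_L and the follower starts braking later, the follower is never slower than the leader, so the closest approach is when both have stopped.
Minimum gap = 29.753 − 16.388 = 13.365 m.

Minimum gap ≈ 13 m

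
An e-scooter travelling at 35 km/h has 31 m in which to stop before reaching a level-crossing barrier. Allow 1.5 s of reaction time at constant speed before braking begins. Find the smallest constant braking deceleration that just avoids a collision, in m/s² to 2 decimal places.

Required deceleration ≈ 2.88 m/s²

35 km/h ÷ 3.6 = 9.7222 m/s.
Distance covered during reaction = 9.7222 × 1.5 = 14.583 m.
Distance available for braking: 31 − 14.583 = 16.417 m.
v² = 2a·d ⇒ a = v²/(2d) = 9.7222² / (2 × 16.417) = 94.521 / 32.834 = 2.8788 m/s².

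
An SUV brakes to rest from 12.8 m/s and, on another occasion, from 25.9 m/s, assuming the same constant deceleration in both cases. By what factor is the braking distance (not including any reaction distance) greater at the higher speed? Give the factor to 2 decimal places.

Braking distance d = v²/(2a), so with a fixed, d ∝ v².
Factor = (25.9/12.8)² = 2.0234² = 4.0941.

Factor ≈ 4.09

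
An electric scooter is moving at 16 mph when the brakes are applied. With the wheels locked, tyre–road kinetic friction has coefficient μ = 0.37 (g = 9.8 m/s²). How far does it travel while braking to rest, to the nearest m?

16 mph × 0.44704 = 7.1526 m/s.
a = μg = 0.37 × 9.8 = 3.626 m/s².
Braking distance = v²/(2a) = 7.1526² / (2 × 3.626) = 51.160 / 7.252 = 7.055 m.

Braking distance ≈ 7 m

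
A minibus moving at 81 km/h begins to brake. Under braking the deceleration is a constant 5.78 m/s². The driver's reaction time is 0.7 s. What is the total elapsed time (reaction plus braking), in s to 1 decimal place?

Total time ≈ 4.6 s

81 km/h ÷ 3.6 = 22.5000 m/s.
Braking time = v/a = 22.5000 / 5.780 = 3.893 s.
Total = 0.7 + 3.893 = 4.593 s.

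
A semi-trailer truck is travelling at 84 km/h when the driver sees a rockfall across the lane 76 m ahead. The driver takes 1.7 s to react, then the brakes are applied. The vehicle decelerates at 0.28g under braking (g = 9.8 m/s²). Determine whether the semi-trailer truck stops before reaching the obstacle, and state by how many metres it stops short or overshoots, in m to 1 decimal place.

No — it overshoots by 62.9 m

84 km/h ÷ 3.6 = 23.3333 m/s.
a = 0.28 × 9.8 = 2.744 m/s².
Reaction distance = 23.3333 × 1.7 = 39.667 m.
Braking distance = v²/(2a) = 544.443 / 5.488 = 99.206 m.
Total stopping distance = 39.667 + 99.206 = 138.873 m, vs 76 m available — it cannot stop in time and overshoots by 138.873 − 76 = 62.873 m.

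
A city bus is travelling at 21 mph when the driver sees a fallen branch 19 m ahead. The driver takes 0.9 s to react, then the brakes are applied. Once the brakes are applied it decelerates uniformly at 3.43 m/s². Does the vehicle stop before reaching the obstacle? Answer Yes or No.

No

21 mph × 0.44704 = 9.3878 m/s.
Reaction distance = 9.3878 × 0.9 = 8.449 m.
Braking distance = v²/(2a) = 88.131 / 6.860 = 12.847 m.
Total stopping distance = 8.449 + 12.847 = 21.296 m, vs 19 m available — it cannot stop in time and overshoots by 21.296 − 19 = 2.296 m.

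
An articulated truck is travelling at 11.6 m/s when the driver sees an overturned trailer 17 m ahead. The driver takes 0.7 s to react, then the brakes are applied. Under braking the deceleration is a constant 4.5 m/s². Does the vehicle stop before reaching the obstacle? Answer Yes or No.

Reaction distance = 11.6000 × 0.7 = 8.120 m.
Braking distance = v²/(2a) = 134.560 / 9.000 = 14.951 m.
Total stopping distance = 8.120 + 14.951 = 23.071 m, vs 17 m available — it cannot stop in time and overshoots by 23.071 − 17 = 6.071 m.

No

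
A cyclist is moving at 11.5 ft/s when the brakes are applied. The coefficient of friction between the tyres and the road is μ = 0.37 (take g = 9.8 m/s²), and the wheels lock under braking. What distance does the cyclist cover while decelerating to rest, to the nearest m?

11.5 ft/s × 0.3048 = 3.5052 m/s.
a = μg = 0.37 × 9.8 = 3.626 m/s².
Braking distance = v²/(2a) = 3.5052² / (2 × 3.626) = 12.286 / 7.252 = 1.694 m.

Braking distance ≈ 2 m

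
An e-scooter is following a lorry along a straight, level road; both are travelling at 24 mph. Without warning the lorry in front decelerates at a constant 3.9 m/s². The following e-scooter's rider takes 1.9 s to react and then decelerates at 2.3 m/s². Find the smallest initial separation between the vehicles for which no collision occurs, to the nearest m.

Minimum gap ≈ 31 m

24 mph × 0.44704 = 10.7290 m/s.
Leader travels v²/(2a_L) = 115.111 / 7.800 = 14.758 m before stopping.
Follower covers v·t_r = 10.7290 × 1.9 = 20.385 m while reacting, then v²/(2a_F) = 115.111 / 4.600 = 25.024 m while braking, for a total of 20.385 + 25.024 = 45.409 m.
Since a_F ≤ a_L and the follower starts braking later, the follower is never slower than the leader, so the closest approach is when both have stopped.
Minimum gap = 45.409 − 14.758 = 30.651 m.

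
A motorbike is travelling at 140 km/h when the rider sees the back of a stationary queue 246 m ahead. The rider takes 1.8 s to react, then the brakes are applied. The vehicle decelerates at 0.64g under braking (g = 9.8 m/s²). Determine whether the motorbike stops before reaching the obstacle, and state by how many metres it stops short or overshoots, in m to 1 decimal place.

140 km/h ÷ 3.6 = 38.8889 m/s.
a = 0.64 × 9.8 = 6.272 m/s².
Reaction distance = 38.8889 × 1.8 = 70.000 m.
Braking distance = v²/(2a) = 1512.347 / 12.544 = 120.563 m.
Total stopping distance = 70.000 + 120.563 = 190.563 m, vs 246 m available — it stops with 246 − 190.563 = 55.437 m to spare.

Yes — it stops 55.4 m short of the obstacle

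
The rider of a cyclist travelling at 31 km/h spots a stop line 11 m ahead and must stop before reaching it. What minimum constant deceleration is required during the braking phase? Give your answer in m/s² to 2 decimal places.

Required deceleration ≈ 3.37 m/s²

31 km/h ÷ 3.6 = 8.6111 m/s.
v² = 2a·d ⇒ a = v²/(2d) = 8.6111² / (2 × 11.000) = 74.151 / 22.000 = 3.3705 m/s².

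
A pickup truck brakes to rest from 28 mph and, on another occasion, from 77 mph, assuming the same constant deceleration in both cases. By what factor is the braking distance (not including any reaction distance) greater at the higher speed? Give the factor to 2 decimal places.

Braking distance d = v²/(2a), so with a fixed, d ∝ v².
Factor = (77/28)² = 2.7500² = 7.5625.

Factor ≈ 7.56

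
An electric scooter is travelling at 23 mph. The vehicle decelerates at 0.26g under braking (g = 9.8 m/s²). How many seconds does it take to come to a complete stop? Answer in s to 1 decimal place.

23 mph × 0.44704 = 10.2819 m/s.
a = 0.26 × 9.8 = 2.548 m/s².
Braking time = v/a = 10.2819 / 2.548 = 4.035 s.

Braking time ≈ 4.0 s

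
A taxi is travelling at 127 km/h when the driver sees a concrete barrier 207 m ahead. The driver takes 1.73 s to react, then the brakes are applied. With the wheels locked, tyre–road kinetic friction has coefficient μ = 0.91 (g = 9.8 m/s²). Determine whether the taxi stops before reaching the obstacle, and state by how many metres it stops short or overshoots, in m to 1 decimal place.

Yes — it stops 76.2 m short of the obstacle

127 km/h ÷ 3.6 = 35.2778 m/s.
a = μg = 0.91 × 9.8 = 8.918 m/s².
Reaction distance = 35.2778 × 1.73 = 61.031 m.
Braking distance = v²/(2a) = 1244.523 / 17.836 = 69.776 m.
Total stopping distance = 61.031 + 69.776 = 130.807 m, vs 207 m available — it stops with 207 − 130.807 = 76.193 m to spare.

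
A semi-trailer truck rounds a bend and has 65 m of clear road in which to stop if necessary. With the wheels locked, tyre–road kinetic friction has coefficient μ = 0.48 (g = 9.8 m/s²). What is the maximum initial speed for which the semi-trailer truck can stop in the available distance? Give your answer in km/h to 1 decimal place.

a = μg = 0.48 × 9.8 = 4.704 m/s².
v²/(2a) = d ⇒ v = √(2 × 4.704 × 65) = √611.52 = 24.7289 m/s.
24.7289 m/s × 3.6 = 89.024 km/h.

Maximum speed ≈ 89.0 km/h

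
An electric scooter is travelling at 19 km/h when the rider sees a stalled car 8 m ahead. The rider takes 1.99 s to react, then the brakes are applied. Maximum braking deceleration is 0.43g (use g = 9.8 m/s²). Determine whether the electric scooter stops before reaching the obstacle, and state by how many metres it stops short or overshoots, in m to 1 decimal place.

No — it overshoots by 5.8 m

19 km/h ÷ 3.6 = 5.2778 m/s.
a = 0.43 × 9.8 = 4.214 m/s².
Reaction distance = 5.2778 × 1.99 = 10.503 m.
Braking distance = v²/(2a) = 27.855 / 8.428 = 3.305 m.
Total stopping distance = 10.503 + 3.305 = 13.808 m, vs 8 m available — it cannot stop in time and overshoots by 13.808 − 8 = 5.808 m.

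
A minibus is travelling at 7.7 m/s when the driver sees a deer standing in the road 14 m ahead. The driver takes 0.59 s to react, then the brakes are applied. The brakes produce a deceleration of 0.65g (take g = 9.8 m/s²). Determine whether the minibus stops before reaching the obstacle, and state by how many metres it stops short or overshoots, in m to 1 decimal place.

a = 0.65 × 9.8 = 6.370 m/s².
Reaction distance = 7.7000 × 0.59 = 4.543 m.
Braking distance = v²/(2a) = 59.290 / 12.740 = 4.654 m.
Total stopping distance = 4.543 + 4.654 = 9.197 m, vs 14 m available — it stops with 14 − 9.197 = 4.803 m to spare.

Yes — it stops 4.8 m short of the obstacle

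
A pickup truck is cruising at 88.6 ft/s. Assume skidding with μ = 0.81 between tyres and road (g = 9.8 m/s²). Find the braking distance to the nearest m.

Braking distance ≈ 46 m

88.6 ft/s × 0.3048 = 27.0053 m/s.
a = μg = 0.81 × 9.8 = 7.938 m/s².
Braking distance = v²/(2a) = 27.0053² / (2 × 7.938) = 729.286 / 15.876 = 45.936 m.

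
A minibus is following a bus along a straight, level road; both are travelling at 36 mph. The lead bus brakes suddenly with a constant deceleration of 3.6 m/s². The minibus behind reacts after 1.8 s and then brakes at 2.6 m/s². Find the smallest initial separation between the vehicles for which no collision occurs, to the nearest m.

Minimum gap ≈ 43 m

36 mph × 0.44704 = 16.0934 m/s.
Leader travels v²/(2a_L) = 258.998 / 7.200 = 35.972 m before stopping.
Follower covers v·t_r = 16.0934 × 1.8 = 28.968 m while reacting, then v²/(2a_F) = 258.998 / 5.200 = 49.807 m while braking, for a total of 28.968 + 49.807 = 78.775 m.
Since a_F ≤ a_L and the follower starts braking later, the follower is never slower than the leader, so the closest approach is when both have stopped.
Minimum gap = 78.775 − 35.972 = 42.803 m.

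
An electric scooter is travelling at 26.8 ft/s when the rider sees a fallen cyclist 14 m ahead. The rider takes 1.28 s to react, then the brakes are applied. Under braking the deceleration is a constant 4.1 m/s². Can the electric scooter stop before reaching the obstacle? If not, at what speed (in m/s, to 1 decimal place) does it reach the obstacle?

26.8 ft/s × 0.3048 = 8.1686 m/s.
Reaction distance = 8.1686 × 1.28 = 10.456 m.
Braking distance needed to stop: v²/(2a) = 66.726 / 8.200 = 8.137 m, so total needed = 10.456 + 8.137 = 18.593 m > 14 m — it cannot stop.
Distance remaining when braking begins: 14 − 10.456 = 3.544 m.
v² = v₀² − 2a·d = 66.726 − 2 × 4.100 × 3.544 = 37.665 m²/s².
v = √37.665 = 6.137 m/s.

No — it strikes the obstacle at 6.1 m/s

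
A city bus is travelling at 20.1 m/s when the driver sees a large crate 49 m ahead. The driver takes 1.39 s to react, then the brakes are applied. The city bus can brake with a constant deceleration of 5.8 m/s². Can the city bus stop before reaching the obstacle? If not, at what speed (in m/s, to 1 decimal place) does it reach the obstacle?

No — it strikes the obstacle at 12.6 m/s

Reaction distance = 20.1000 × 1.39 = 27.939 m.
Braking distance needed to stop: v²/(2a) = 404.010 / 11.600 = 34.828 m, so total needed = 27.939 + 34.828 = 62.767 m > 49 m — it cannot stop.
Distance remaining when braking begins: 49 − 27.939 = 21.061 m.
v² = v₀² − 2a·d = 404.010 − 2 × 5.800 × 21.061 = 159.702 m²/s².
v = √159.702 = 12.637 m/s.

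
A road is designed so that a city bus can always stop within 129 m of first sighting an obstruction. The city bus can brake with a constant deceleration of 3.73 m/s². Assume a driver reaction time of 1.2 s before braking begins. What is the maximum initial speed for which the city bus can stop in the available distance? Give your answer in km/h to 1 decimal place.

Maximum speed ≈ 96.7 km/h

Stopping distance: v·t_r + v²/(2a) = 129 with t_r = 1.2 s and a = 3.730 m/s².
So v² + 8.952 v − 962.34 = 0.
Positive root: v = −a·t_r + √((a·t_r)² + 2a·d) = −4.476 + √(20.035 + 962.34) = 26.8669 m/s.
26.8669 m/s × 3.6 = 96.721 km/h.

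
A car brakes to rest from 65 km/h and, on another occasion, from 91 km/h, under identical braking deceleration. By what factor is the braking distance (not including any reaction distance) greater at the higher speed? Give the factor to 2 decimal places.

Braking distance d = v²/(2a), so with a fixed, d ∝ v².
Factor = (91/65)² = 1.4000² = 1.9600.

Factor ≈ 1.96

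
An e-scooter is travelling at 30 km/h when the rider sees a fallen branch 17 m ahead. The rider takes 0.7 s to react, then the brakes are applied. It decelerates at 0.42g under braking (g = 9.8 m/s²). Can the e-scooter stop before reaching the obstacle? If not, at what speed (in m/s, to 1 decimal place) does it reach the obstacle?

Yes — it stops about 2.7 m short of the obstacle, so it never reaches it

30 km/h ÷ 3.6 = 8.3333 m/s.
a = 0.42 × 9.8 = 4.116 m/s².
Reaction distance = 8.3333 × 0.7 = 5.833 m.
Braking distance = v²/(2a) = 69.444 / 8.232 = 8.436 m.
Total stopping distance = 5.833 + 8.436 = 14.269 m, vs 17 m available — it stops with 17 − 14.269 = 2.731 m to spare.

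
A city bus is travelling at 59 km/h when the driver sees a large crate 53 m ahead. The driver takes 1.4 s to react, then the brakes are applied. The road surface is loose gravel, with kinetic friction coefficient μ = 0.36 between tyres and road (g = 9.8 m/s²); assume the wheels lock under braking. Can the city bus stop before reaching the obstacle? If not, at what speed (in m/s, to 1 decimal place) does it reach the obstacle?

No — it strikes the obstacle at 7.5 m/s

59 km/h ÷ 3.6 = 16.3889 m/s.
a = μg = 0.36 × 9.8 = 3.528 m/s².
Reaction distance = 16.3889 × 1.4 = 22.944 m.
Braking distance needed to stop: v²/(2a) = 268.596 / 7.056 = 38.066 m, so total needed = 22.944 + 38.066 = 61.010 m > 53 m — it cannot stop.
Distance remaining when braking begins: 53 − 22.944 = 30.056 m.
v² = v₀² − 2a·d = 268.596 − 2 × 3.528 × 30.056 = 56.521 m²/s².
v = √56.521 = 7.518 m/s.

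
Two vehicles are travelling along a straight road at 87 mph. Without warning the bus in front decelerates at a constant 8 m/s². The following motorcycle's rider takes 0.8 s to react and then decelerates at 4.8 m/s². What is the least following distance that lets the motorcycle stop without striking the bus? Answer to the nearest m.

Minimum gap ≈ 94 m

87 mph × 0.44704 = 38.8925 m/s.
Leader travels v²/(2a_L) = 1512.627 / 16.000 = 94.539 m before stopping.
Follower covers v·t_r = 38.8925 × 0.8 = 31.114 m while reacting, then v²/(2a_F) = 1512.627 / 9.600 = 157.565 m while braking, for a total of 31.114 + 157.565 = 188.679 m.
Since a_F ≤ a_L and the follower starts braking later, the follower is never slower than the leader, so the closest approach is when both have stopped.
Minimum gap = 188.679 − 94.539 = 94.140 m.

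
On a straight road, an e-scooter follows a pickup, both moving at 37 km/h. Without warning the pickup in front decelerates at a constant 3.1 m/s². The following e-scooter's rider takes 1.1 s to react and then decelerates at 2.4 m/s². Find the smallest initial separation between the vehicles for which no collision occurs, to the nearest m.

Minimum gap ≈ 16 m

37 km/h ÷ 3.6 = 10.2778 m/s.
Leader travels v²/(2a_L) = 105.633 / 6.200 = 17.038 m before stopping.
Follower covers v·t_r = 10.2778 × 1.1 = 11.306 m while reacting, then v²/(2a_F) = 105.633 / 4.800 = 22.007 m while braking, for a total of 11.306 + 22.007 = 33.313 m.
Since a_F ≤ a_L and the follower starts braking later, the follower is never slower than the leader, so the closest approach is when both have stopped.
Minimum gap = 33.313 − 17.038 = 16.275 m.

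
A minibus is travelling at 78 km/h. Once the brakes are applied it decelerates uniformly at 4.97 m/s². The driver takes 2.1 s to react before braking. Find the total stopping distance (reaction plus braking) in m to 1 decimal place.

78 km/h ÷ 3.6 = 21.6667 m/s.
Reaction distance = v·t_r = 21.6667 × 2.1 = 45.500 m.
Braking distance = v²/(2a) = 21.6667² / (2 × 4.970) = 469.446 / 9.940 = 47.228 m.
Total = 45.500 + 47.228 = 92.728 m.

Total stopping distance ≈ 92.7 m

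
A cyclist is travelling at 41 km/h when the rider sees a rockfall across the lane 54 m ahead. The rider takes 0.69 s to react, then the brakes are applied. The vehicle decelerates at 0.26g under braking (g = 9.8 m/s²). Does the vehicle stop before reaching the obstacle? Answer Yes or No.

Yes

41 km/h ÷ 3.6 = 11.3889 m/s.
a = 0.26 × 9.8 = 2.548 m/s².
Reaction distance = 11.3889 × 0.69 = 7.858 m.
Braking distance = v²/(2a) = 129.707 / 5.096 = 25.453 m.
Total stopping distance = 7.858 + 25.453 = 33.311 m, vs 54 m available — it stops with 54 − 33.311 = 20.689 m to spare.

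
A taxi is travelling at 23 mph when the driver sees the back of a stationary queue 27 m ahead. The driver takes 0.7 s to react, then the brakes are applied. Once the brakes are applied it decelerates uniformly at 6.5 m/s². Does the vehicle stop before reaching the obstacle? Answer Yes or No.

23 mph × 0.44704 = 10.2819 m/s.
Reaction distance = 10.2819 × 0.7 = 7.197 m.
Braking distance = v²/(2a) = 105.717 / 13.000 = 8.132 m.
Total stopping distance = 7.197 + 8.132 = 15.329 m, vs 27 m available — it stops with 27 − 15.329 = 11.671 m to spare.

Yes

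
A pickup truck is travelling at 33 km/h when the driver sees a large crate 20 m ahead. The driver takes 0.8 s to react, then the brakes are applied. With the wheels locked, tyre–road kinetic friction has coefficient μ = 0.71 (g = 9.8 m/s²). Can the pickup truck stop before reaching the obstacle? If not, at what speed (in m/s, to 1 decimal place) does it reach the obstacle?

Yes — it stops about 6.6 m short of the obstacle, so it never reaches it

33 km/h ÷ 3.6 = 9.1667 m/s.
a = μg = 0.71 × 9.8 = 6.958 m/s².
Reaction distance = 9.1667 × 0.8 = 7.333 m.
Braking distance = v²/(2a) = 84.028 / 13.916 = 6.038 m.
Total stopping distance = 7.333 + 6.038 = 13.371 m, vs 20 m available — it stops with 20 − 13.371 = 6.629 m to spare.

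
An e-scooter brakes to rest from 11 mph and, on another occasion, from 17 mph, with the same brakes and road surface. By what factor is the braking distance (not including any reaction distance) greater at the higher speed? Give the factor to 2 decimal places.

Braking distance d = v²/(2a), so with a fixed, d ∝ v².
Factor = (17/11)² = 1.5455² = 2.3886.

Factor ≈ 2.39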